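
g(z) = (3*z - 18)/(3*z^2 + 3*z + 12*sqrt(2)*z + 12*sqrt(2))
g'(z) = (3*z - 18)*(-6*z - 12*sqrt(2) - 3)/(3*z^2 + 3*z + 12*sqrt(2)*z + 12*sqrt(2))^2 + 3/(3*z^2 + 3*z + 12*sqrt(2)*z + 12*sqrt(2))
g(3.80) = -0.05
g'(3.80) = 0.04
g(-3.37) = 1.73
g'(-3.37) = -0.21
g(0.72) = -0.48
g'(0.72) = 0.45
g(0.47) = -0.61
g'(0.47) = 0.63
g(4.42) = -0.03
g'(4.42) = 0.03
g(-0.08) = -1.19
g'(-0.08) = 1.70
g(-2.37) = 1.86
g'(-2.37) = 0.57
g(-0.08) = -1.19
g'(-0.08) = 1.70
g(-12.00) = -0.26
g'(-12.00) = -0.05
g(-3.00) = 1.69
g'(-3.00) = 0.02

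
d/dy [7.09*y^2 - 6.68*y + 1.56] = 14.18*y - 6.68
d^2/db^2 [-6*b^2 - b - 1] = -12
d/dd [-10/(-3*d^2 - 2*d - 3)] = 20*(-3*d - 1)/(3*d^2 + 2*d + 3)^2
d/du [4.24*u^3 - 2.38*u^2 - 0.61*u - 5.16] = 12.72*u^2 - 4.76*u - 0.61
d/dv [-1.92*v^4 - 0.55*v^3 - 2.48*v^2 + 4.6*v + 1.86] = -7.68*v^3 - 1.65*v^2 - 4.96*v + 4.6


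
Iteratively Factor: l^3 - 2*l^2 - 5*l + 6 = (l - 1)*(l^2 - l - 6) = (l - 3)*(l - 1)*(l + 2)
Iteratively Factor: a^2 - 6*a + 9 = (a - 3)*(a - 3)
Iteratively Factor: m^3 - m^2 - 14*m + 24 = (m - 3)*(m^2 + 2*m - 8) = (m - 3)*(m + 4)*(m - 2)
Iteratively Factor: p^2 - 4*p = (p - 4)*(p)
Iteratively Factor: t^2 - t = (t)*(t - 1)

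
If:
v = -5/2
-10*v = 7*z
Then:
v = -5/2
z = 25/7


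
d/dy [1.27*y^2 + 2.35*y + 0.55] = 2.54*y + 2.35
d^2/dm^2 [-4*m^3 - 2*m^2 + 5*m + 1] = -24*m - 4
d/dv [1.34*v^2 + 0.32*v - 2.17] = 2.68*v + 0.32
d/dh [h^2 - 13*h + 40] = 2*h - 13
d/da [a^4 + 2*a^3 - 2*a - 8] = 4*a^3 + 6*a^2 - 2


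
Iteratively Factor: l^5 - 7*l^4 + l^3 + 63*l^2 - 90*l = (l - 3)*(l^4 - 4*l^3 - 11*l^2 + 30*l) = (l - 3)*(l + 3)*(l^3 - 7*l^2 + 10*l) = (l - 3)*(l - 2)*(l + 3)*(l^2 - 5*l) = (l - 5)*(l - 3)*(l - 2)*(l + 3)*(l)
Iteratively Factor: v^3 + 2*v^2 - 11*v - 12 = (v - 3)*(v^2 + 5*v + 4) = (v - 3)*(v + 4)*(v + 1)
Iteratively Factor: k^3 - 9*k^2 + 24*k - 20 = (k - 2)*(k^2 - 7*k + 10) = (k - 5)*(k - 2)*(k - 2)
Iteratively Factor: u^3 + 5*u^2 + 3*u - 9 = (u + 3)*(u^2 + 2*u - 3) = (u - 1)*(u + 3)*(u + 3)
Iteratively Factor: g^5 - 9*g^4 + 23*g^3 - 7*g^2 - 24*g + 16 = (g - 1)*(g^4 - 8*g^3 + 15*g^2 + 8*g - 16) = (g - 1)*(g + 1)*(g^3 - 9*g^2 + 24*g - 16) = (g - 1)^2*(g + 1)*(g^2 - 8*g + 16) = (g - 4)*(g - 1)^2*(g + 1)*(g - 4)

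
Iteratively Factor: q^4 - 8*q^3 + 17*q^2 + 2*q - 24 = (q - 3)*(q^3 - 5*q^2 + 2*q + 8) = (q - 3)*(q + 1)*(q^2 - 6*q + 8) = (q - 4)*(q - 3)*(q + 1)*(q - 2)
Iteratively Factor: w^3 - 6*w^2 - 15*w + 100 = (w - 5)*(w^2 - w - 20) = (w - 5)*(w + 4)*(w - 5)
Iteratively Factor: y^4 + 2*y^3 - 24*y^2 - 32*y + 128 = (y + 4)*(y^3 - 2*y^2 - 16*y + 32) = (y + 4)^2*(y^2 - 6*y + 8) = (y - 2)*(y + 4)^2*(y - 4)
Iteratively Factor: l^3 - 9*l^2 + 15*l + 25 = (l - 5)*(l^2 - 4*l - 5) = (l - 5)*(l + 1)*(l - 5)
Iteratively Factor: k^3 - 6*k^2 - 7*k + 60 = (k + 3)*(k^2 - 9*k + 20) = (k - 4)*(k + 3)*(k - 5)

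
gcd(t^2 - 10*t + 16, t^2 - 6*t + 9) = 1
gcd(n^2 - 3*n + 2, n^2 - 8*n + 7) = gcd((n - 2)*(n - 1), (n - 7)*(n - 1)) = n - 1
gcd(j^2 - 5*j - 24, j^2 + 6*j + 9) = j + 3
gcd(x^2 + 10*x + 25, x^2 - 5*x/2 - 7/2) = 1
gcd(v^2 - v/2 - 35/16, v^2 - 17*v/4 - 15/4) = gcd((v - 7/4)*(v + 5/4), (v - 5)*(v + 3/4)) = 1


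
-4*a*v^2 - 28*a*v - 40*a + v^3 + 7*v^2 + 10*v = (-4*a + v)*(v + 2)*(v + 5)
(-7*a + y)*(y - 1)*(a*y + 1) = -7*a^2*y^2 + 7*a^2*y + a*y^3 - a*y^2 - 7*a*y + 7*a + y^2 - y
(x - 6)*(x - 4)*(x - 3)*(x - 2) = x^4 - 15*x^3 + 80*x^2 - 180*x + 144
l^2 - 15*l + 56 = (l - 8)*(l - 7)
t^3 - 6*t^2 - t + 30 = (t - 5)*(t - 3)*(t + 2)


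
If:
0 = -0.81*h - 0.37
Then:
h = -0.46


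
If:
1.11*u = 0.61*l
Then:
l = 1.81967213114754*u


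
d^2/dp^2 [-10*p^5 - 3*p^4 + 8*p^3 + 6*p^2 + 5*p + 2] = -200*p^3 - 36*p^2 + 48*p + 12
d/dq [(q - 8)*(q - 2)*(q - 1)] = 3*q^2 - 22*q + 26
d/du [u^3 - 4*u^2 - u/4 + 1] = 3*u^2 - 8*u - 1/4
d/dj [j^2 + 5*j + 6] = 2*j + 5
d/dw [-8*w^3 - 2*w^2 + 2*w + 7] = -24*w^2 - 4*w + 2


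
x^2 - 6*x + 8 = (x - 4)*(x - 2)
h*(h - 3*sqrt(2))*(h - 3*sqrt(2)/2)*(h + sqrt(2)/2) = h^4 - 4*sqrt(2)*h^3 + 9*h^2/2 + 9*sqrt(2)*h/2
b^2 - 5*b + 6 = (b - 3)*(b - 2)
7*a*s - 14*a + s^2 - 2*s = (7*a + s)*(s - 2)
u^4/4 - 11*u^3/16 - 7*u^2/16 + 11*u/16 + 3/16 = (u/4 + 1/4)*(u - 3)*(u - 1)*(u + 1/4)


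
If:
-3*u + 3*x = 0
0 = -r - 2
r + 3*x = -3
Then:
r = -2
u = -1/3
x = -1/3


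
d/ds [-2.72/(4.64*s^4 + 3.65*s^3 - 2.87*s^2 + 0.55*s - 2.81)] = (50.4832*s^3 + 29.784*s^2 - 15.6128*s + 1.496)/(4.64*s^4 + 3.65*s^3 - 2.87*s^2 + 0.55*s - 2.81)^2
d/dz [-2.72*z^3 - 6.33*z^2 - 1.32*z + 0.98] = -8.16*z^2 - 12.66*z - 1.32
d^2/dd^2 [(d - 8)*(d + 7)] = 2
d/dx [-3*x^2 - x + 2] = -6*x - 1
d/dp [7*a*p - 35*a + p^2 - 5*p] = 7*a + 2*p - 5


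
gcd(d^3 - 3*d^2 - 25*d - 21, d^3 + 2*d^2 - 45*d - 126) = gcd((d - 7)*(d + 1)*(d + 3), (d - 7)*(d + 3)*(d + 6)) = d^2 - 4*d - 21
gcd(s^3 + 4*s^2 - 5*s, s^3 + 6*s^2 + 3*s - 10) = s^2 + 4*s - 5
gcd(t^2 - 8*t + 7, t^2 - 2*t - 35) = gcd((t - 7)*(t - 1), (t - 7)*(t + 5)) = t - 7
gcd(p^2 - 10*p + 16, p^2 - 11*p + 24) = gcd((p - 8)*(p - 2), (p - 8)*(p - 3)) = p - 8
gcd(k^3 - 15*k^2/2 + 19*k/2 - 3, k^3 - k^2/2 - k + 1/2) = k^2 - 3*k/2 + 1/2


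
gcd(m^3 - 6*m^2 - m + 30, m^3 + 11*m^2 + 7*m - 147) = m - 3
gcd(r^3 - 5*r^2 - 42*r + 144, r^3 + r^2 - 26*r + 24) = r + 6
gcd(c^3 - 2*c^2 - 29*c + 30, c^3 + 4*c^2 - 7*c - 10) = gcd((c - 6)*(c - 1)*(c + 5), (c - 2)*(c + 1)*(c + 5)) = c + 5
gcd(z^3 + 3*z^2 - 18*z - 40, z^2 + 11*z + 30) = z + 5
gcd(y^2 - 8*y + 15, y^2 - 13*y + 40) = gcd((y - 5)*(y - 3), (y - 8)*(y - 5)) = y - 5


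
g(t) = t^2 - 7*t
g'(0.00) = -7.00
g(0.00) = 0.00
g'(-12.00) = -31.00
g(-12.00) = 228.00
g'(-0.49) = -7.98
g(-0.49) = 3.67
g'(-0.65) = -8.30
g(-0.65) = 4.97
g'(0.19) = -6.62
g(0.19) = -1.29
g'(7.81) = 8.62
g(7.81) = 6.33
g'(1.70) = -3.60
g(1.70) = -9.01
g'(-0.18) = -7.36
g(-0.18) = 1.29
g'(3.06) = -0.88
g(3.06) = -12.06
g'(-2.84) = -12.68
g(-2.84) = 27.95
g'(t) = 2*t - 7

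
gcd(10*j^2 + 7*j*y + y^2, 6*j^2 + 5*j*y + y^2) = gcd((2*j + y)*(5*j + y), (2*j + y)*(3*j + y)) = 2*j + y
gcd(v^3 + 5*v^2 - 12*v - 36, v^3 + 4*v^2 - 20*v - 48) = v^2 + 8*v + 12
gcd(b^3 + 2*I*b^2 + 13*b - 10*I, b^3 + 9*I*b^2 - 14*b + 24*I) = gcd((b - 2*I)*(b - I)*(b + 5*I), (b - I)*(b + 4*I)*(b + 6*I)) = b - I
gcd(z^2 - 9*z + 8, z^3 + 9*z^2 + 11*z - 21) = z - 1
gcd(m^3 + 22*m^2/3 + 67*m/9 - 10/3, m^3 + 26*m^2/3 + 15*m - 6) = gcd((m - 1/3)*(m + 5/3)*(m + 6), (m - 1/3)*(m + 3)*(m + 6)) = m^2 + 17*m/3 - 2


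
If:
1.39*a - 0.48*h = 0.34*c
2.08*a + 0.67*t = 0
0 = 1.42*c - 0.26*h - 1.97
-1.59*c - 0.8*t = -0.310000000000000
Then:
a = 0.95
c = 1.67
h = 1.55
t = -2.94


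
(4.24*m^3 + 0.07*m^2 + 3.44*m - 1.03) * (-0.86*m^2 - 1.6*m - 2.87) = -3.6464*m^5 - 6.8442*m^4 - 15.2392*m^3 - 4.8191*m^2 - 8.2248*m + 2.9561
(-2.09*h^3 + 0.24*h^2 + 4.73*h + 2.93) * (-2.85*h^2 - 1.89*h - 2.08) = 5.9565*h^5 + 3.2661*h^4 - 9.5869*h^3 - 17.7894*h^2 - 15.3761*h - 6.0944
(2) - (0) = 2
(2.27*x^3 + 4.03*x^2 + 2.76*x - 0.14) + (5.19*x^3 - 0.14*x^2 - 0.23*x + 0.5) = 7.46*x^3 + 3.89*x^2 + 2.53*x + 0.36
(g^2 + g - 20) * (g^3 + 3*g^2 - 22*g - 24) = g^5 + 4*g^4 - 39*g^3 - 106*g^2 + 416*g + 480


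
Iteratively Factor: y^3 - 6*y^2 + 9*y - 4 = (y - 4)*(y^2 - 2*y + 1) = (y - 4)*(y - 1)*(y - 1)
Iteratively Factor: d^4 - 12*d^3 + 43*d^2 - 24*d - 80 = (d - 5)*(d^3 - 7*d^2 + 8*d + 16) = (d - 5)*(d - 4)*(d^2 - 3*d - 4) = (d - 5)*(d - 4)*(d + 1)*(d - 4)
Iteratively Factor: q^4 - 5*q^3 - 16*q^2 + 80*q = (q)*(q^3 - 5*q^2 - 16*q + 80) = q*(q - 4)*(q^2 - q - 20) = q*(q - 4)*(q + 4)*(q - 5)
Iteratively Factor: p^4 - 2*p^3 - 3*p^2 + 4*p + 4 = (p + 1)*(p^3 - 3*p^2 + 4) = (p - 2)*(p + 1)*(p^2 - p - 2) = (p - 2)*(p + 1)^2*(p - 2)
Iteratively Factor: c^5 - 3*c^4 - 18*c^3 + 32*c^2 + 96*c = (c + 3)*(c^4 - 6*c^3 + 32*c) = c*(c + 3)*(c^3 - 6*c^2 + 32) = c*(c + 2)*(c + 3)*(c^2 - 8*c + 16) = c*(c - 4)*(c + 2)*(c + 3)*(c - 4)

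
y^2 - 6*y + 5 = (y - 5)*(y - 1)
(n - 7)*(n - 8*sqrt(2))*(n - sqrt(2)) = n^3 - 9*sqrt(2)*n^2 - 7*n^2 + 16*n + 63*sqrt(2)*n - 112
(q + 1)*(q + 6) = q^2 + 7*q + 6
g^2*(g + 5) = g^3 + 5*g^2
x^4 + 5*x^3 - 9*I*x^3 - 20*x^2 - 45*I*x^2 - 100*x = x*(x + 5)*(x - 5*I)*(x - 4*I)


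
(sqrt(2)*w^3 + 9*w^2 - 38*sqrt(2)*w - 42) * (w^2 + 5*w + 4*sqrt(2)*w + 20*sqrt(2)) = sqrt(2)*w^5 + 5*sqrt(2)*w^4 + 17*w^4 - 2*sqrt(2)*w^3 + 85*w^3 - 346*w^2 - 10*sqrt(2)*w^2 - 1730*w - 168*sqrt(2)*w - 840*sqrt(2)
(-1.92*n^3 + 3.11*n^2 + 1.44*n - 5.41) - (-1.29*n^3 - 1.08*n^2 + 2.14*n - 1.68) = -0.63*n^3 + 4.19*n^2 - 0.7*n - 3.73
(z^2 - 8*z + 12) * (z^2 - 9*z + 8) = z^4 - 17*z^3 + 92*z^2 - 172*z + 96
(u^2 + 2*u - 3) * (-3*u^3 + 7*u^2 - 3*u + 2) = -3*u^5 + u^4 + 20*u^3 - 25*u^2 + 13*u - 6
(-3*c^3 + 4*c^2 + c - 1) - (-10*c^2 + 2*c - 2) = -3*c^3 + 14*c^2 - c + 1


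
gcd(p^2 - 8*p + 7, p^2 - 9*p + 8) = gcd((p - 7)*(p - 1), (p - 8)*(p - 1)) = p - 1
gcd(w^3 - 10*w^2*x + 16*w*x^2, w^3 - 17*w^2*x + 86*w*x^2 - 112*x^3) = w^2 - 10*w*x + 16*x^2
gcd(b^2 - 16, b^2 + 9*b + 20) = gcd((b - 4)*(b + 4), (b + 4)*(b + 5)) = b + 4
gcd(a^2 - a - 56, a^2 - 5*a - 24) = a - 8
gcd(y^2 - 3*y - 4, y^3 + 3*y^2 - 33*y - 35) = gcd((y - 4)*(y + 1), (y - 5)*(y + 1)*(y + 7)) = y + 1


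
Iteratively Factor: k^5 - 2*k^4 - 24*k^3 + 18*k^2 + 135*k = (k - 5)*(k^4 + 3*k^3 - 9*k^2 - 27*k) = (k - 5)*(k + 3)*(k^3 - 9*k) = k*(k - 5)*(k + 3)*(k^2 - 9) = k*(k - 5)*(k + 3)^2*(k - 3)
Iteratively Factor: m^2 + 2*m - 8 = (m + 4)*(m - 2)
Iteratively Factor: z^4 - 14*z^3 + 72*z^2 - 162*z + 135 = (z - 3)*(z^3 - 11*z^2 + 39*z - 45) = (z - 5)*(z - 3)*(z^2 - 6*z + 9) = (z - 5)*(z - 3)^2*(z - 3)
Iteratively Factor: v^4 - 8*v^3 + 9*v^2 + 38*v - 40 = (v - 1)*(v^3 - 7*v^2 + 2*v + 40) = (v - 4)*(v - 1)*(v^2 - 3*v - 10) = (v - 4)*(v - 1)*(v + 2)*(v - 5)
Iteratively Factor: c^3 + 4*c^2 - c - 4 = (c + 4)*(c^2 - 1) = (c - 1)*(c + 4)*(c + 1)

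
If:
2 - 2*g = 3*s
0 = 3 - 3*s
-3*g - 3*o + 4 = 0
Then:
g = -1/2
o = 11/6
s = 1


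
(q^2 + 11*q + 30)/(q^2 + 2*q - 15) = (q + 6)/(q - 3)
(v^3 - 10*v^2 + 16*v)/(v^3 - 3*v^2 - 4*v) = (-v^2 + 10*v - 16)/(-v^2 + 3*v + 4)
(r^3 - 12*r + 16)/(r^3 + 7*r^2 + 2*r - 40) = (r - 2)/(r + 5)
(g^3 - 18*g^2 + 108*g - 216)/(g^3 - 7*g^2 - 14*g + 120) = (g^2 - 12*g + 36)/(g^2 - g - 20)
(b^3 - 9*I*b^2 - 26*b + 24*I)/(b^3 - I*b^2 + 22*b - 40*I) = (b - 3*I)/(b + 5*I)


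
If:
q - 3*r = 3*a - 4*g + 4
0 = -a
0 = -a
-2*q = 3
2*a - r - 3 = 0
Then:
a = 0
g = -7/8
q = -3/2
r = -3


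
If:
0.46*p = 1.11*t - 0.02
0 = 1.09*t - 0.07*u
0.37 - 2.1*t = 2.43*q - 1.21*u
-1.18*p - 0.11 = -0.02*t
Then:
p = -0.09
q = 0.01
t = -0.02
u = -0.32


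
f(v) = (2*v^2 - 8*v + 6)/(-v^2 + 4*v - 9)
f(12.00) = -1.89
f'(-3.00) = 0.13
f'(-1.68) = 0.26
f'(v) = (2*v - 4)*(2*v^2 - 8*v + 6)/(-v^2 + 4*v - 9)^2 + (4*v - 8)/(-v^2 + 4*v - 9)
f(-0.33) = -0.85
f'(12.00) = -0.02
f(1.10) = 0.07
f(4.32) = -0.84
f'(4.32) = -0.52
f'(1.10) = 0.64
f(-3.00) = -1.60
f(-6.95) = -1.86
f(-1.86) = -1.40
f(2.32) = 0.35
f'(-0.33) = 0.51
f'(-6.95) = 0.03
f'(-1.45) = 0.29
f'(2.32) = -0.29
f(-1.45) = -1.29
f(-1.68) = -1.35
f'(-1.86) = 0.23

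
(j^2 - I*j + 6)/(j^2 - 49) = (j^2 - I*j + 6)/(j^2 - 49)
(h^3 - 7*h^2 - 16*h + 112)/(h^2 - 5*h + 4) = (h^2 - 3*h - 28)/(h - 1)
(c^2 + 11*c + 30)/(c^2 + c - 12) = (c^2 + 11*c + 30)/(c^2 + c - 12)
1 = 1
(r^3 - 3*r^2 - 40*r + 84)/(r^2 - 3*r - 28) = (r^2 + 4*r - 12)/(r + 4)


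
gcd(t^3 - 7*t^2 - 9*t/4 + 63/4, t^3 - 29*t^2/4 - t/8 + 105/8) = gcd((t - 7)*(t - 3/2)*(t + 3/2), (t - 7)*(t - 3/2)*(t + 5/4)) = t^2 - 17*t/2 + 21/2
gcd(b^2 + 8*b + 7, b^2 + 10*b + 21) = b + 7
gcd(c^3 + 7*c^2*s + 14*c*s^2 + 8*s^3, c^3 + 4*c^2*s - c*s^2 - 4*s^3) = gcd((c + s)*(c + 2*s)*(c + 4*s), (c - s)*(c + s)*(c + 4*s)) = c^2 + 5*c*s + 4*s^2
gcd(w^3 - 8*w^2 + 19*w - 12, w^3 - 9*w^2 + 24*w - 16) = w^2 - 5*w + 4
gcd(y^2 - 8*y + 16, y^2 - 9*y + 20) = y - 4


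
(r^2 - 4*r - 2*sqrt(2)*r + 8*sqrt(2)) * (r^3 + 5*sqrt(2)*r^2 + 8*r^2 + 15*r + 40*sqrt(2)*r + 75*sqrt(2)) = r^5 + 4*r^4 + 3*sqrt(2)*r^4 - 37*r^3 + 12*sqrt(2)*r^3 - 140*r^2 - 51*sqrt(2)*r^2 - 180*sqrt(2)*r + 340*r + 1200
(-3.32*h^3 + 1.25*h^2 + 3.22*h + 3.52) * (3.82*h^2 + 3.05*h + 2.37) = -12.6824*h^5 - 5.351*h^4 + 8.2445*h^3 + 26.2299*h^2 + 18.3674*h + 8.3424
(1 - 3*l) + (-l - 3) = -4*l - 2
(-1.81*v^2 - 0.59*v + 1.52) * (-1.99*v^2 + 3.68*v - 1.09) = 3.6019*v^4 - 5.4867*v^3 - 3.2231*v^2 + 6.2367*v - 1.6568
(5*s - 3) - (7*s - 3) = -2*s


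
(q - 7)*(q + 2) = q^2 - 5*q - 14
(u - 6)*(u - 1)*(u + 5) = u^3 - 2*u^2 - 29*u + 30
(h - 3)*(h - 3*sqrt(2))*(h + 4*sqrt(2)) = h^3 - 3*h^2 + sqrt(2)*h^2 - 24*h - 3*sqrt(2)*h + 72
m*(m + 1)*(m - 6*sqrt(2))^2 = m^4 - 12*sqrt(2)*m^3 + m^3 - 12*sqrt(2)*m^2 + 72*m^2 + 72*m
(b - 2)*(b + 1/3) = b^2 - 5*b/3 - 2/3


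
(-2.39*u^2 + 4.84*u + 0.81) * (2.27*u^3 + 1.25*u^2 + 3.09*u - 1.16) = -5.4253*u^5 + 7.9993*u^4 + 0.5036*u^3 + 18.7405*u^2 - 3.1115*u - 0.9396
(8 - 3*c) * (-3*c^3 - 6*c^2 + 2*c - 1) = 9*c^4 - 6*c^3 - 54*c^2 + 19*c - 8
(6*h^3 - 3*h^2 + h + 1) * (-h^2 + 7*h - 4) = -6*h^5 + 45*h^4 - 46*h^3 + 18*h^2 + 3*h - 4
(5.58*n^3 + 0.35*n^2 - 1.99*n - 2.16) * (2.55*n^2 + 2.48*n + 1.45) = 14.229*n^5 + 14.7309*n^4 + 3.8845*n^3 - 9.9357*n^2 - 8.2423*n - 3.132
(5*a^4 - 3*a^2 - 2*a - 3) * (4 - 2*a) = -10*a^5 + 20*a^4 + 6*a^3 - 8*a^2 - 2*a - 12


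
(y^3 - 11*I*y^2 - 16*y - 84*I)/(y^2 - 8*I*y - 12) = (y^2 - 5*I*y + 14)/(y - 2*I)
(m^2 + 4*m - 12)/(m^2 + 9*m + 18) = (m - 2)/(m + 3)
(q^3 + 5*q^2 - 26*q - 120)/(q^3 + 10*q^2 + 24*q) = (q - 5)/q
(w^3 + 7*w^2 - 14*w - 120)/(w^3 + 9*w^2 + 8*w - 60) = (w - 4)/(w - 2)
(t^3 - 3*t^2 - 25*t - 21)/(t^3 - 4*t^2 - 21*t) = (t + 1)/t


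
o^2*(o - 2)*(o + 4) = o^4 + 2*o^3 - 8*o^2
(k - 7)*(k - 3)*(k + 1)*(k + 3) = k^4 - 6*k^3 - 16*k^2 + 54*k + 63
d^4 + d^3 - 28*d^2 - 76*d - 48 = (d - 6)*(d + 1)*(d + 2)*(d + 4)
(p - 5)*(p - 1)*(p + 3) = p^3 - 3*p^2 - 13*p + 15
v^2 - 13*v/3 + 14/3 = (v - 7/3)*(v - 2)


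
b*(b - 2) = b^2 - 2*b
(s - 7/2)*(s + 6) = s^2 + 5*s/2 - 21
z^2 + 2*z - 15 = (z - 3)*(z + 5)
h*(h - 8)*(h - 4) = h^3 - 12*h^2 + 32*h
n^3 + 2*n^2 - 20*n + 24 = (n - 2)^2*(n + 6)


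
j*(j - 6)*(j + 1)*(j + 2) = j^4 - 3*j^3 - 16*j^2 - 12*j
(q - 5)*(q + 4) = q^2 - q - 20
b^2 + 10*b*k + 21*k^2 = (b + 3*k)*(b + 7*k)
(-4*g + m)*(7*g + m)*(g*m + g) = -28*g^3*m - 28*g^3 + 3*g^2*m^2 + 3*g^2*m + g*m^3 + g*m^2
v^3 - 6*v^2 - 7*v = v*(v - 7)*(v + 1)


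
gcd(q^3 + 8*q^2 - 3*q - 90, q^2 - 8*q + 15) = q - 3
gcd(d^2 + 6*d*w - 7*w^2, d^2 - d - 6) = 1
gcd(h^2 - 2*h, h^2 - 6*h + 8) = h - 2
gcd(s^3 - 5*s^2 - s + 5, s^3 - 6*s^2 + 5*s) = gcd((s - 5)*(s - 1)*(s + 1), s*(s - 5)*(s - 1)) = s^2 - 6*s + 5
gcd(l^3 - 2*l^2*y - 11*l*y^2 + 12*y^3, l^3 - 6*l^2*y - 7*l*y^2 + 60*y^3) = -l^2 + l*y + 12*y^2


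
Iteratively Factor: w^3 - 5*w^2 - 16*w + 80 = (w + 4)*(w^2 - 9*w + 20) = (w - 5)*(w + 4)*(w - 4)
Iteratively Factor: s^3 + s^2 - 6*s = (s + 3)*(s^2 - 2*s) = (s - 2)*(s + 3)*(s)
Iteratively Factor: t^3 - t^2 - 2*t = (t)*(t^2 - t - 2) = t*(t + 1)*(t - 2)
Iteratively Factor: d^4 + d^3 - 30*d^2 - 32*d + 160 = (d - 2)*(d^3 + 3*d^2 - 24*d - 80) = (d - 5)*(d - 2)*(d^2 + 8*d + 16) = (d - 5)*(d - 2)*(d + 4)*(d + 4)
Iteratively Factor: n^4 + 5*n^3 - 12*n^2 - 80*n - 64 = (n + 4)*(n^3 + n^2 - 16*n - 16) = (n - 4)*(n + 4)*(n^2 + 5*n + 4) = (n - 4)*(n + 1)*(n + 4)*(n + 4)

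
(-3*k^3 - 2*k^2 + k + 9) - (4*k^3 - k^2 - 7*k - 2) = -7*k^3 - k^2 + 8*k + 11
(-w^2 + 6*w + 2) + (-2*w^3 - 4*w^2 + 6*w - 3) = -2*w^3 - 5*w^2 + 12*w - 1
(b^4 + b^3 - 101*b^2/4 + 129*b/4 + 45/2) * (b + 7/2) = b^5 + 9*b^4/2 - 87*b^3/4 - 449*b^2/8 + 1083*b/8 + 315/4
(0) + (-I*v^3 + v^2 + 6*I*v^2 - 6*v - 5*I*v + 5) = -I*v^3 + v^2 + 6*I*v^2 - 6*v - 5*I*v + 5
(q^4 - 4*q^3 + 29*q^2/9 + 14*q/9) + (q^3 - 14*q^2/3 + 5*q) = q^4 - 3*q^3 - 13*q^2/9 + 59*q/9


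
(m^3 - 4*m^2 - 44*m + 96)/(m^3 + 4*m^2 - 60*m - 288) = (m - 2)/(m + 6)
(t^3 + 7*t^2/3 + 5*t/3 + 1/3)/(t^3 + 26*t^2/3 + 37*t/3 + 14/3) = (3*t^2 + 4*t + 1)/(3*t^2 + 23*t + 14)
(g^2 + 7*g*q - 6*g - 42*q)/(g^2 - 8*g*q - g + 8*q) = (g^2 + 7*g*q - 6*g - 42*q)/(g^2 - 8*g*q - g + 8*q)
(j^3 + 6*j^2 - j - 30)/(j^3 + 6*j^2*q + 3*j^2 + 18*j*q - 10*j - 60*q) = (j + 3)/(j + 6*q)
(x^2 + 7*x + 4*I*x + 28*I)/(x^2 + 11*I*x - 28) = (x + 7)/(x + 7*I)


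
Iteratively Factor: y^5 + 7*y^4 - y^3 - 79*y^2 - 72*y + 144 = (y - 3)*(y^4 + 10*y^3 + 29*y^2 + 8*y - 48) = (y - 3)*(y - 1)*(y^3 + 11*y^2 + 40*y + 48) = (y - 3)*(y - 1)*(y + 4)*(y^2 + 7*y + 12) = (y - 3)*(y - 1)*(y + 3)*(y + 4)*(y + 4)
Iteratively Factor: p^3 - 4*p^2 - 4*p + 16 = (p + 2)*(p^2 - 6*p + 8) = (p - 4)*(p + 2)*(p - 2)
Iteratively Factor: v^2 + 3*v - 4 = (v - 1)*(v + 4)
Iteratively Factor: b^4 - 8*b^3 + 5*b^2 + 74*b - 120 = (b - 2)*(b^3 - 6*b^2 - 7*b + 60) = (b - 5)*(b - 2)*(b^2 - b - 12) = (b - 5)*(b - 4)*(b - 2)*(b + 3)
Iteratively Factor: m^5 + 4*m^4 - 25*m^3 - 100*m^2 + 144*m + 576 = (m + 4)*(m^4 - 25*m^2 + 144) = (m + 3)*(m + 4)*(m^3 - 3*m^2 - 16*m + 48) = (m - 3)*(m + 3)*(m + 4)*(m^2 - 16) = (m - 3)*(m + 3)*(m + 4)^2*(m - 4)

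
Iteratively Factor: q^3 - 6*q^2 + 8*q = (q - 4)*(q^2 - 2*q) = q*(q - 4)*(q - 2)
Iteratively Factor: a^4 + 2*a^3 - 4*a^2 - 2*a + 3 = (a - 1)*(a^3 + 3*a^2 - a - 3) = (a - 1)*(a + 3)*(a^2 - 1) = (a - 1)^2*(a + 3)*(a + 1)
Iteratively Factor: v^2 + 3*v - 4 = (v - 1)*(v + 4)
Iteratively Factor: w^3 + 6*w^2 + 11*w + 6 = (w + 1)*(w^2 + 5*w + 6) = (w + 1)*(w + 3)*(w + 2)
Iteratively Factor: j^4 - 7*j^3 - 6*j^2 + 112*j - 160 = (j + 4)*(j^3 - 11*j^2 + 38*j - 40) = (j - 4)*(j + 4)*(j^2 - 7*j + 10) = (j - 4)*(j - 2)*(j + 4)*(j - 5)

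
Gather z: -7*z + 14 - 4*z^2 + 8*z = -4*z^2 + z + 14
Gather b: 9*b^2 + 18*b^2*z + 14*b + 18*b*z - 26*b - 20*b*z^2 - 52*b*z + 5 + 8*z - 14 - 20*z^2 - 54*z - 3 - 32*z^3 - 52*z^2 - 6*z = b^2*(18*z + 9) + b*(-20*z^2 - 34*z - 12) - 32*z^3 - 72*z^2 - 52*z - 12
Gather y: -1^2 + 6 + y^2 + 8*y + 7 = y^2 + 8*y + 12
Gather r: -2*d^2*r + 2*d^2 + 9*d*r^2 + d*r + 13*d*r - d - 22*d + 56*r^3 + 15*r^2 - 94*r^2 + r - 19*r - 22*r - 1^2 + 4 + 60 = 2*d^2 - 23*d + 56*r^3 + r^2*(9*d - 79) + r*(-2*d^2 + 14*d - 40) + 63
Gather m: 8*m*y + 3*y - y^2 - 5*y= 8*m*y - y^2 - 2*y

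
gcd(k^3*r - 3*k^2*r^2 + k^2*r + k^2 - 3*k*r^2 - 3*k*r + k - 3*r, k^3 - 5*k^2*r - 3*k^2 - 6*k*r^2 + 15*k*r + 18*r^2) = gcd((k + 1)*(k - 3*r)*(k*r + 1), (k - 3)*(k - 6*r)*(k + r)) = 1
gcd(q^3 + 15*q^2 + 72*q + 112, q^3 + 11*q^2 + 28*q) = q^2 + 11*q + 28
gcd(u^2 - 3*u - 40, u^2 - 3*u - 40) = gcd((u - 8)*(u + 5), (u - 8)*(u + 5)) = u^2 - 3*u - 40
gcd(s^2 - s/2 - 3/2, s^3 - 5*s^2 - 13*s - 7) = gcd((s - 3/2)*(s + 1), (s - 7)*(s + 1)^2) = s + 1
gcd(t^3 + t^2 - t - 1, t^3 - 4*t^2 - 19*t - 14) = t + 1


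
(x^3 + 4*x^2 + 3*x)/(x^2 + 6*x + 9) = x*(x + 1)/(x + 3)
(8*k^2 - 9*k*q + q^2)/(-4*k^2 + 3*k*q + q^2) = (-8*k + q)/(4*k + q)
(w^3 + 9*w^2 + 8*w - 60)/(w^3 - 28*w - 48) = (-w^3 - 9*w^2 - 8*w + 60)/(-w^3 + 28*w + 48)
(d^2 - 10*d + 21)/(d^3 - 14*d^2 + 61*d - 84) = 1/(d - 4)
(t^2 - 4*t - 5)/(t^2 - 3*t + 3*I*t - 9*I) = (t^2 - 4*t - 5)/(t^2 + 3*t*(-1 + I) - 9*I)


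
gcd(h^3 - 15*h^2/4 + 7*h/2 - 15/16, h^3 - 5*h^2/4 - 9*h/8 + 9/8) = h - 3/4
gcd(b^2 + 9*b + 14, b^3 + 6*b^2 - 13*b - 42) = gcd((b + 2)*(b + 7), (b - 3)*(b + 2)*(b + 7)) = b^2 + 9*b + 14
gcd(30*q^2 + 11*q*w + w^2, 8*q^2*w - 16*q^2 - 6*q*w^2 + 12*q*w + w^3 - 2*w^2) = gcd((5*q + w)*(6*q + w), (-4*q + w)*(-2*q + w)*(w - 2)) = 1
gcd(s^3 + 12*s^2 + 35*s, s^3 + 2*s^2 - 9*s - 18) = 1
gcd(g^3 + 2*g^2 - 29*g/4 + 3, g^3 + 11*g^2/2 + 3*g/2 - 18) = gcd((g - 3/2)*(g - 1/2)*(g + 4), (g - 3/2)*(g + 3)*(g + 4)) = g^2 + 5*g/2 - 6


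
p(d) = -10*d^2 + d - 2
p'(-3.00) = 61.00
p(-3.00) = -95.00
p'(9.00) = -179.00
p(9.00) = -803.00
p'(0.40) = -7.00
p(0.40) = -3.20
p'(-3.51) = 71.20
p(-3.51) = -128.71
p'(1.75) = -34.00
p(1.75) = -30.88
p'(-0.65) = 14.00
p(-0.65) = -6.88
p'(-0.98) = 20.60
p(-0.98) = -12.58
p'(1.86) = -36.20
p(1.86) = -34.74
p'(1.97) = -38.40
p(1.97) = -38.84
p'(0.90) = -17.00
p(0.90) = -9.20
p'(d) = 1 - 20*d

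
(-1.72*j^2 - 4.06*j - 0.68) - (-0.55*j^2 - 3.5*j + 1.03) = -1.17*j^2 - 0.56*j - 1.71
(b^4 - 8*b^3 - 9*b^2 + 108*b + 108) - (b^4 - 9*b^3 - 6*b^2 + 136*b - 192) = b^3 - 3*b^2 - 28*b + 300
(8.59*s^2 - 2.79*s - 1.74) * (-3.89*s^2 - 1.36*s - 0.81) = -33.4151*s^4 - 0.8293*s^3 + 3.6051*s^2 + 4.6263*s + 1.4094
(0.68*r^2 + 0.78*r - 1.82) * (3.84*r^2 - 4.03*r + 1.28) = 2.6112*r^4 + 0.2548*r^3 - 9.2618*r^2 + 8.333*r - 2.3296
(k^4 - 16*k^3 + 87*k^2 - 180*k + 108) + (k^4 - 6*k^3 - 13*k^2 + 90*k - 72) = 2*k^4 - 22*k^3 + 74*k^2 - 90*k + 36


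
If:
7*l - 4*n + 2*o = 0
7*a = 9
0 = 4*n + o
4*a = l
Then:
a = 9/7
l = 36/7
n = 3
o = -12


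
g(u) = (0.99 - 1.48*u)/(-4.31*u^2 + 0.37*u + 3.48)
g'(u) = (0.99 - 1.48*u)*(8.62*u - 0.37)/(-4.31*u^2 + 0.37*u + 3.48)^2 - 1.48/(-4.31*u^2 + 0.37*u + 3.48) = (-6.3788*u^2 + 8.5338*u - 5.5167)/(18.5761*u^4 - 3.1894*u^3 - 29.8607*u^2 + 2.5752*u + 12.1104)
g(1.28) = 0.29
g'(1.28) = -0.52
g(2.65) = 0.11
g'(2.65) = -0.04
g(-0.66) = 1.45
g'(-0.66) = -7.55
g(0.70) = -0.03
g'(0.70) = -1.01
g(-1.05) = -1.53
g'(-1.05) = -7.80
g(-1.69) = -0.37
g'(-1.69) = -0.43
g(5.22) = 0.06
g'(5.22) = -0.01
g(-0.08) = 0.32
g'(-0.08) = -0.53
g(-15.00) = -0.02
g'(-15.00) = -0.00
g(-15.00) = -0.02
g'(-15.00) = -0.00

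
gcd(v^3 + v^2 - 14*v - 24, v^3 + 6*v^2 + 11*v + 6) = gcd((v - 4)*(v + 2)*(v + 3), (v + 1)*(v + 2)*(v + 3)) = v^2 + 5*v + 6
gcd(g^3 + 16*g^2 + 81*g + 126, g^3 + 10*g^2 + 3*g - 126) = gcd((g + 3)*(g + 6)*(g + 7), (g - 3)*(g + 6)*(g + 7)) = g^2 + 13*g + 42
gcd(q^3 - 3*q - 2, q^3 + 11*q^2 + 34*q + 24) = q + 1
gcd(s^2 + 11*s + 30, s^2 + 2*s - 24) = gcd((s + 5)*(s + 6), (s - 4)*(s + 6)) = s + 6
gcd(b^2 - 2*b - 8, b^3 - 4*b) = b + 2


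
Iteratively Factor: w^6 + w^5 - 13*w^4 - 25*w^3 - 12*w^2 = (w)*(w^5 + w^4 - 13*w^3 - 25*w^2 - 12*w) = w*(w - 4)*(w^4 + 5*w^3 + 7*w^2 + 3*w) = w*(w - 4)*(w + 3)*(w^3 + 2*w^2 + w) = w^2*(w - 4)*(w + 3)*(w^2 + 2*w + 1) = w^2*(w - 4)*(w + 1)*(w + 3)*(w + 1)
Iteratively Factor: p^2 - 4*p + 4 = (p - 2)*(p - 2)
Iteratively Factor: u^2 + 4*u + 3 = (u + 3)*(u + 1)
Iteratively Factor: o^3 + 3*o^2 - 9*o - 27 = (o + 3)*(o^2 - 9) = (o + 3)^2*(o - 3)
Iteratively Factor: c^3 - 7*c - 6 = (c + 2)*(c^2 - 2*c - 3) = (c - 3)*(c + 2)*(c + 1)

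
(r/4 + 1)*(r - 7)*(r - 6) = r^3/4 - 9*r^2/4 - 5*r/2 + 42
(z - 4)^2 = z^2 - 8*z + 16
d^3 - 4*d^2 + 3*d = d*(d - 3)*(d - 1)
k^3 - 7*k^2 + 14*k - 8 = (k - 4)*(k - 2)*(k - 1)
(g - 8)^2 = g^2 - 16*g + 64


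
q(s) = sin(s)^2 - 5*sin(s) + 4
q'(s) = 2*sin(s)*cos(s) - 5*cos(s)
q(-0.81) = 8.15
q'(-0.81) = -4.45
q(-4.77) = 0.00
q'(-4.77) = -0.17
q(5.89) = 6.06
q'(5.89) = -5.33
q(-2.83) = 5.63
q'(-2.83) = 5.34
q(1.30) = 0.11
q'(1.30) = -0.82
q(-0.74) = 7.83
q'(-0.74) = -4.69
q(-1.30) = 9.75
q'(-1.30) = -1.85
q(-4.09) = 0.60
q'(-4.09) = 1.97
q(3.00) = 3.31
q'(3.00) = 4.67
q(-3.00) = 4.73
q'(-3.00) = 5.23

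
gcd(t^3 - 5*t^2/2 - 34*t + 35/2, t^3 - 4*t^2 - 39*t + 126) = t - 7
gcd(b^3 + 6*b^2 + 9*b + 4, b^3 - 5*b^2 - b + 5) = b + 1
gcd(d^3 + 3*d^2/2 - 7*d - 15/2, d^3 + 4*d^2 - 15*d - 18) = d + 1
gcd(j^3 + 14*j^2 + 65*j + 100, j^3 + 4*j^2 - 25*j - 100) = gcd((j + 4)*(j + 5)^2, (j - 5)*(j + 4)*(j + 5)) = j^2 + 9*j + 20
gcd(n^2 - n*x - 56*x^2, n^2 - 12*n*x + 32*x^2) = -n + 8*x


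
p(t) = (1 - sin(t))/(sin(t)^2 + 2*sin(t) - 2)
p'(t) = (1 - sin(t))*(-2*sin(t)*cos(t) - 2*cos(t))/(sin(t)^2 + 2*sin(t) - 2)^2 - cos(t)/(sin(t)^2 + 2*sin(t) - 2) = (sin(t) - 2)*sin(t)*cos(t)/(sin(t)^2 + 2*sin(t) - 2)^2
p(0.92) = 0.91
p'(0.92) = -11.55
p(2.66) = -0.62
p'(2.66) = 0.85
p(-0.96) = -0.61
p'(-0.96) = 0.15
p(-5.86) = -0.58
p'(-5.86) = -0.58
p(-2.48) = -0.57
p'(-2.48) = -0.16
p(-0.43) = -0.53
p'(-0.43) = 0.13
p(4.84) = -0.66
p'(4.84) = 0.04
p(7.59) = 0.04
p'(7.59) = -0.35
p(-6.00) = -0.53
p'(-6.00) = -0.25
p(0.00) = -0.50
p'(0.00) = 0.00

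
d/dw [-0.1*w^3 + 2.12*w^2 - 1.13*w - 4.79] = -0.3*w^2 + 4.24*w - 1.13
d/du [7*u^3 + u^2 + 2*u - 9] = 21*u^2 + 2*u + 2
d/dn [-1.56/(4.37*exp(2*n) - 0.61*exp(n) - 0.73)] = (13.6344*exp(n) - 0.9516)*exp(n)/(-4.37*exp(2*n) + 0.61*exp(n) + 0.73)^2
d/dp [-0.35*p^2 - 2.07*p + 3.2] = -0.7*p - 2.07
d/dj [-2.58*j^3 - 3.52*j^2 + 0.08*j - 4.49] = -7.74*j^2 - 7.04*j + 0.08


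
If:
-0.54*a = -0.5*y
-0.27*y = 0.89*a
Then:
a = 0.00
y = 0.00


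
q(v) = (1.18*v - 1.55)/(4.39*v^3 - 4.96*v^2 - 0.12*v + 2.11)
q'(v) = (1.18*v - 1.55)*(-13.17*v^2 + 9.92*v + 0.12)/(4.39*v^3 - 4.96*v^2 - 0.12*v + 2.11)^2 + 1.18/(4.39*v^3 - 4.96*v^2 - 0.12*v + 2.11) = (-10.3604*v^3 + 26.2663*v^2 - 15.376*v + 2.3038)/(19.2721*v^6 - 43.5488*v^5 + 23.548*v^4 + 19.7162*v^3 - 20.9168*v^2 - 0.5064*v + 4.4521)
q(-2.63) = 0.04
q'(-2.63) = 0.03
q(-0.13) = -0.84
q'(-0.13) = 1.15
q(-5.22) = 0.01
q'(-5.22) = 0.00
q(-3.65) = 0.02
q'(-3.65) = 0.01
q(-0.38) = -1.67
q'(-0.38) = 8.71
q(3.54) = 0.02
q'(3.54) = -0.01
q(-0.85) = 0.63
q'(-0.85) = 2.46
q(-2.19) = 0.06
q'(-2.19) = 0.06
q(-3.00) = 0.03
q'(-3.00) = 0.02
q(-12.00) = 0.00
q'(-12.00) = 0.00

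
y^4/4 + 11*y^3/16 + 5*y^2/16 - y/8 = y*(y/4 + 1/4)*(y - 1/4)*(y + 2)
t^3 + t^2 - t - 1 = (t - 1)*(t + 1)^2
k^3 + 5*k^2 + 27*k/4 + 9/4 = (k + 1/2)*(k + 3/2)*(k + 3)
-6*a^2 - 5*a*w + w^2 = (-6*a + w)*(a + w)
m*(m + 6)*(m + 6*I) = m^3 + 6*m^2 + 6*I*m^2 + 36*I*m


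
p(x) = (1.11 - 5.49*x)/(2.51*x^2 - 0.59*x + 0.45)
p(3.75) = -0.58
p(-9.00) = 0.24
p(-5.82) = 0.37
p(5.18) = -0.42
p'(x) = (0.59 - 5.02*x)*(1.11 - 5.49*x)/(2.51*x^2 - 0.59*x + 0.45)^2 - 5.49/(2.51*x^2 - 0.59*x + 0.45)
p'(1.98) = 0.49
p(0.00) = 2.47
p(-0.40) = 3.04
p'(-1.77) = 0.58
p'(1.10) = 1.08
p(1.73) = -1.21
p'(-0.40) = 2.21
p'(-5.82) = 0.06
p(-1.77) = 1.16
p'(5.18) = 0.08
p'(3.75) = 0.15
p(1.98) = -1.07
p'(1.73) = 0.62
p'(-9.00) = 0.03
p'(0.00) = -8.97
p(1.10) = -1.74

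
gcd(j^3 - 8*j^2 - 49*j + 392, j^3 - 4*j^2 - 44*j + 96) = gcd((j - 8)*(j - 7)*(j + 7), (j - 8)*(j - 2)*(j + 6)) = j - 8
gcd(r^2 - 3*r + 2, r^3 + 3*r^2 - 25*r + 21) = r - 1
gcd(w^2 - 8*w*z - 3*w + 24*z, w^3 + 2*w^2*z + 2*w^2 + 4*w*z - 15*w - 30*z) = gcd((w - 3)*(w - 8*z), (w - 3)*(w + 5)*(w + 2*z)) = w - 3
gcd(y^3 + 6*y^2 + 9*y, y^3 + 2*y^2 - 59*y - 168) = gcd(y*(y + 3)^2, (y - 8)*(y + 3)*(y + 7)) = y + 3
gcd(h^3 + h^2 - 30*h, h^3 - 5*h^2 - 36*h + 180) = h^2 + h - 30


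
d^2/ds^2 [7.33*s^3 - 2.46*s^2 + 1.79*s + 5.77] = 43.98*s - 4.92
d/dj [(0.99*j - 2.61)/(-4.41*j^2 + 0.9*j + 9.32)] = (4.3659*j^2 - 23.0202*j + 11.5758)/(19.4481*j^4 - 7.938*j^3 - 81.3924*j^2 + 16.776*j + 86.8624)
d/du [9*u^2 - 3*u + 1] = 18*u - 3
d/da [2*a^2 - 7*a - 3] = 4*a - 7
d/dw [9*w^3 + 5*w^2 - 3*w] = 27*w^2 + 10*w - 3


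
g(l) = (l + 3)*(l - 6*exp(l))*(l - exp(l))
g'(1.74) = 1473.23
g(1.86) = 813.61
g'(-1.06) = 3.38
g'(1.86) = 1967.02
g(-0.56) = 11.01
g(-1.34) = 7.74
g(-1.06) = 8.56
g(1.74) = 608.58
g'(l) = (1 - 6*exp(l))*(l + 3)*(l - exp(l)) + (1 - exp(l))*(l + 3)*(l - 6*exp(l)) + (l - 6*exp(l))*(l - exp(l))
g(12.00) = 2383815922808.72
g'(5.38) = 4929559.36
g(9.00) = 4721392818.44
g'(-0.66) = 5.96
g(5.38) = 2299873.35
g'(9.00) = 9841678582.81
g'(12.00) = 4926740884962.12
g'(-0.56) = 7.04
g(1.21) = 170.65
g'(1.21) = 400.46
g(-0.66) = 10.36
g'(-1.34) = 2.61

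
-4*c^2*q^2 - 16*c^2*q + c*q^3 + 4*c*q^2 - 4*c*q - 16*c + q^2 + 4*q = (-4*c + q)*(q + 4)*(c*q + 1)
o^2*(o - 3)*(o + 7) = o^4 + 4*o^3 - 21*o^2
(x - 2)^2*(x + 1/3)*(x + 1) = x^4 - 8*x^3/3 - x^2 + 4*x + 4/3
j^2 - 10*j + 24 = (j - 6)*(j - 4)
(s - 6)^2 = s^2 - 12*s + 36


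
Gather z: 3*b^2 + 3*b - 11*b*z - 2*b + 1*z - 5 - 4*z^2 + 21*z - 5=3*b^2 + b - 4*z^2 + z*(22 - 11*b) - 10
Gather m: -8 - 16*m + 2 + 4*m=-12*m - 6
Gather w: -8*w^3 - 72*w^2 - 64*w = -8*w^3 - 72*w^2 - 64*w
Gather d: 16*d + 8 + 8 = 16*d + 16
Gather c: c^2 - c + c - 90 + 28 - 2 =c^2 - 64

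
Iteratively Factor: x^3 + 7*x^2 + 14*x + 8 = (x + 2)*(x^2 + 5*x + 4) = (x + 1)*(x + 2)*(x + 4)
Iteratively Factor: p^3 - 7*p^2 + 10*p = (p - 2)*(p^2 - 5*p) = p*(p - 2)*(p - 5)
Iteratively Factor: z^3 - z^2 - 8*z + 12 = (z + 3)*(z^2 - 4*z + 4) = (z - 2)*(z + 3)*(z - 2)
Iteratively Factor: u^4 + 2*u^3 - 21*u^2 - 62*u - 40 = (u + 2)*(u^3 - 21*u - 20) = (u + 2)*(u + 4)*(u^2 - 4*u - 5) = (u + 1)*(u + 2)*(u + 4)*(u - 5)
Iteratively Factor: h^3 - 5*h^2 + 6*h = (h)*(h^2 - 5*h + 6) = h*(h - 2)*(h - 3)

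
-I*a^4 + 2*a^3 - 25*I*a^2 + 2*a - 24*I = (a - 4*I)*(a - I)*(a + 6*I)*(-I*a + 1)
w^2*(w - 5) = w^3 - 5*w^2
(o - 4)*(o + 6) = o^2 + 2*o - 24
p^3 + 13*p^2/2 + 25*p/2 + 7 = (p + 1)*(p + 2)*(p + 7/2)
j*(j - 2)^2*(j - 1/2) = j^4 - 9*j^3/2 + 6*j^2 - 2*j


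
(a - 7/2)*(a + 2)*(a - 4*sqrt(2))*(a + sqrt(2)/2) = a^4 - 7*sqrt(2)*a^3/2 - 3*a^3/2 - 11*a^2 + 21*sqrt(2)*a^2/4 + 6*a + 49*sqrt(2)*a/2 + 28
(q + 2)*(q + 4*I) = q^2 + 2*q + 4*I*q + 8*I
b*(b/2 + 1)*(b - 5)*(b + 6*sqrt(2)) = b^4/2 - 3*b^3/2 + 3*sqrt(2)*b^3 - 9*sqrt(2)*b^2 - 5*b^2 - 30*sqrt(2)*b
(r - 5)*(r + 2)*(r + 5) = r^3 + 2*r^2 - 25*r - 50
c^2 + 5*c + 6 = (c + 2)*(c + 3)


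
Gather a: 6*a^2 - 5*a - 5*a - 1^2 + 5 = 6*a^2 - 10*a + 4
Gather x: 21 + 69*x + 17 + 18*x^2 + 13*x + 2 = 18*x^2 + 82*x + 40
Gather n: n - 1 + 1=n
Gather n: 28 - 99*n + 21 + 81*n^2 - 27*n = 81*n^2 - 126*n + 49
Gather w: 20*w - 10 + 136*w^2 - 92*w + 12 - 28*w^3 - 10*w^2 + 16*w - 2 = -28*w^3 + 126*w^2 - 56*w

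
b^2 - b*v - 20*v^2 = (b - 5*v)*(b + 4*v)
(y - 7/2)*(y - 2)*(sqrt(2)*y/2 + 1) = sqrt(2)*y^3/2 - 11*sqrt(2)*y^2/4 + y^2 - 11*y/2 + 7*sqrt(2)*y/2 + 7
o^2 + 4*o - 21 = (o - 3)*(o + 7)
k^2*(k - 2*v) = k^3 - 2*k^2*v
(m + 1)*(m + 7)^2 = m^3 + 15*m^2 + 63*m + 49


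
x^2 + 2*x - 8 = (x - 2)*(x + 4)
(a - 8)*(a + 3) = a^2 - 5*a - 24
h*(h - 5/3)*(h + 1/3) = h^3 - 4*h^2/3 - 5*h/9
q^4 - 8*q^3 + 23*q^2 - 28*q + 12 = (q - 3)*(q - 2)^2*(q - 1)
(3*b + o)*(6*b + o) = 18*b^2 + 9*b*o + o^2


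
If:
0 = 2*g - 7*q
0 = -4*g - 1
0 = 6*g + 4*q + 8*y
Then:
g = -1/4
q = -1/14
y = 25/112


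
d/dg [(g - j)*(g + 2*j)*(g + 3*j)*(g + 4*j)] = 4*g^3 + 24*g^2*j + 34*g*j^2 - 2*j^3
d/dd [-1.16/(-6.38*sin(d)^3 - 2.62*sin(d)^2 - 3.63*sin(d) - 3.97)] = (-6.0784*sin(d) + 11.1012*cos(2*d) - 15.312)*cos(d)/(6.38*sin(d)^3 + 2.62*sin(d)^2 + 3.63*sin(d) + 3.97)^2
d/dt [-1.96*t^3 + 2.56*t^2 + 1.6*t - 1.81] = -5.88*t^2 + 5.12*t + 1.6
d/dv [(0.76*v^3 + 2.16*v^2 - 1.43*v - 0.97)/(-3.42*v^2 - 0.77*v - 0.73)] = (-2.5992*v^4 - 1.1704*v^3 - 8.2182*v^2 - 9.7884*v + 0.297)/(11.6964*v^4 + 5.2668*v^3 + 5.5861*v^2 + 1.1242*v + 0.5329)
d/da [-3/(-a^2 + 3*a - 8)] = 3*(3 - 2*a)/(a^2 - 3*a + 8)^2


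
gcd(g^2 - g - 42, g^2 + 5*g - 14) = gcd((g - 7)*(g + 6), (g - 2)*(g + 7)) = 1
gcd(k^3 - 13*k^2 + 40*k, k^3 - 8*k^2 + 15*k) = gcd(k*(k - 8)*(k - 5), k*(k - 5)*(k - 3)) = k^2 - 5*k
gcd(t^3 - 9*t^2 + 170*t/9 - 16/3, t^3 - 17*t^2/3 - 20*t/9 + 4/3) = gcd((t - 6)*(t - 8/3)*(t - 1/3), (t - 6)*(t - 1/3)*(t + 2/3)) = t^2 - 19*t/3 + 2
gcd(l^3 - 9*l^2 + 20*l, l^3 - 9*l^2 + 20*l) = l^3 - 9*l^2 + 20*l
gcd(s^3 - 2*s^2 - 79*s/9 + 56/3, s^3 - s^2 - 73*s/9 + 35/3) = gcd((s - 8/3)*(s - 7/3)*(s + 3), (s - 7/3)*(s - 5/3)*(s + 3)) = s^2 + 2*s/3 - 7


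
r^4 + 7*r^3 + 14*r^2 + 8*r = r*(r + 1)*(r + 2)*(r + 4)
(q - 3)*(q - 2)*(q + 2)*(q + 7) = q^4 + 4*q^3 - 25*q^2 - 16*q + 84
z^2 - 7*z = z*(z - 7)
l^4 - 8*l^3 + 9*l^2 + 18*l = l*(l - 6)*(l - 3)*(l + 1)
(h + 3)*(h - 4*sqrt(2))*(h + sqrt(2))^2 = h^4 - 2*sqrt(2)*h^3 + 3*h^3 - 14*h^2 - 6*sqrt(2)*h^2 - 42*h - 8*sqrt(2)*h - 24*sqrt(2)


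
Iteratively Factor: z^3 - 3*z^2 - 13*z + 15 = (z - 1)*(z^2 - 2*z - 15) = (z - 5)*(z - 1)*(z + 3)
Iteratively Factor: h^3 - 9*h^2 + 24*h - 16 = (h - 4)*(h^2 - 5*h + 4) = (h - 4)*(h - 1)*(h - 4)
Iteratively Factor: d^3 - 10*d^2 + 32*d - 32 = (d - 4)*(d^2 - 6*d + 8) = (d - 4)^2*(d - 2)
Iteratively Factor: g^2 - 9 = (g - 3)*(g + 3)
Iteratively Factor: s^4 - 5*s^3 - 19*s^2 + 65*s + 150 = (s - 5)*(s^3 - 19*s - 30) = (s - 5)^2*(s^2 + 5*s + 6) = (s - 5)^2*(s + 3)*(s + 2)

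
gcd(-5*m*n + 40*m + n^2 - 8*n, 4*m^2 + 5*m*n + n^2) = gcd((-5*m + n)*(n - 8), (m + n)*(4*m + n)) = 1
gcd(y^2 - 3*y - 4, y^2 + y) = y + 1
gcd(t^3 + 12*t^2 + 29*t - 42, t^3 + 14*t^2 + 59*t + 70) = t + 7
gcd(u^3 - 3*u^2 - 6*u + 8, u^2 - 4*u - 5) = 1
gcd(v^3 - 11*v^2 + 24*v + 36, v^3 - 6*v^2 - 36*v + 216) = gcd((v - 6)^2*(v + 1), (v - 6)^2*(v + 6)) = v^2 - 12*v + 36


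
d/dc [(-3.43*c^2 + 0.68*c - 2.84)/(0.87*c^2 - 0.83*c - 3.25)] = (2.2553*c^2 + 27.2366*c - 4.5672)/(0.7569*c^4 - 1.4442*c^3 - 4.9661*c^2 + 5.395*c + 10.5625)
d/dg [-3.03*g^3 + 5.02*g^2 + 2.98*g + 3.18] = -9.09*g^2 + 10.04*g + 2.98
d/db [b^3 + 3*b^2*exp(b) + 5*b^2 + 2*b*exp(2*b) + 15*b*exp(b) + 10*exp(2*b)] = 3*b^2*exp(b) + 3*b^2 + 4*b*exp(2*b) + 21*b*exp(b) + 10*b + 22*exp(2*b) + 15*exp(b)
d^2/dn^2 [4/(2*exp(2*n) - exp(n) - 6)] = 4*((1 - 8*exp(n))*(-2*exp(2*n) + exp(n) + 6) - 2*(4*exp(n) - 1)^2*exp(n))*exp(n)/(-2*exp(2*n) + exp(n) + 6)^3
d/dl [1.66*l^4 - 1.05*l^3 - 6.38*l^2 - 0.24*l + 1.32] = 6.64*l^3 - 3.15*l^2 - 12.76*l - 0.24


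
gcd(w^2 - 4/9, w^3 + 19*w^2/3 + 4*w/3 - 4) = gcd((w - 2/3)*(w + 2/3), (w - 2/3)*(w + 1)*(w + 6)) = w - 2/3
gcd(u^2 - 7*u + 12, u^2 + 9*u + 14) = 1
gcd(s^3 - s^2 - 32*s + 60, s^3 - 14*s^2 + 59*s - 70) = s^2 - 7*s + 10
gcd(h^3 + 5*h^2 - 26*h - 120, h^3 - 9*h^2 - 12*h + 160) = h^2 - h - 20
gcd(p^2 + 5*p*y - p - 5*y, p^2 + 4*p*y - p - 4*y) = p - 1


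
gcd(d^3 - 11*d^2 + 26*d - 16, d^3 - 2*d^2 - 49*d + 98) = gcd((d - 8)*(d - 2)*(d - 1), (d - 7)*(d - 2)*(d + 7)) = d - 2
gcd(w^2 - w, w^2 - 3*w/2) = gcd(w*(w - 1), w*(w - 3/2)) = w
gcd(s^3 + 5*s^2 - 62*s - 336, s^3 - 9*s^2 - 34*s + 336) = s^2 - 2*s - 48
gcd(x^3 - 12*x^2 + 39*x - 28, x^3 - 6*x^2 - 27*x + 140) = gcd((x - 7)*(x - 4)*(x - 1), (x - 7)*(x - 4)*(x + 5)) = x^2 - 11*x + 28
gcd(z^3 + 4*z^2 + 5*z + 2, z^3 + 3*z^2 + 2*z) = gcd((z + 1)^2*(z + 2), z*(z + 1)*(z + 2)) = z^2 + 3*z + 2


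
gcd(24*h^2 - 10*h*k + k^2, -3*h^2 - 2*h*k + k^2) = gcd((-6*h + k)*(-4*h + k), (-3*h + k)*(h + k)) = 1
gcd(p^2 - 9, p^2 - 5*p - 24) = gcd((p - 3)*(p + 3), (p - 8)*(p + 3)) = p + 3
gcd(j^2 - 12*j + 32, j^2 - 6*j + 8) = j - 4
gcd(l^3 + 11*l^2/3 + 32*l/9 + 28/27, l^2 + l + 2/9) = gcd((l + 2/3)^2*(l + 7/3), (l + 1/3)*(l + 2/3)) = l + 2/3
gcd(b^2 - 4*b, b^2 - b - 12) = b - 4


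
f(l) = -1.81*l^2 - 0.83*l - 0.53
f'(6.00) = -22.55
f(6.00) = -70.67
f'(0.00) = -0.83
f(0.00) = -0.53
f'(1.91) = -7.74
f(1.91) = -8.72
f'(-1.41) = 4.27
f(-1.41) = -2.96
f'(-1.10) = 3.15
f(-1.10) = -1.81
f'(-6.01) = 20.93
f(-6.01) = -60.92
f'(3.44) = -13.28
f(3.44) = -24.80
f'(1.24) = -5.32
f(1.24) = -4.34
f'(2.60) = -10.24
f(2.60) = -14.92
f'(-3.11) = 10.43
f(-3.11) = -15.46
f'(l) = -3.62*l - 0.83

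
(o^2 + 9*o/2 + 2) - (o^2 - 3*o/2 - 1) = 6*o + 3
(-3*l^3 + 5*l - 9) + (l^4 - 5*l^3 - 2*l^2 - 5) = l^4 - 8*l^3 - 2*l^2 + 5*l - 14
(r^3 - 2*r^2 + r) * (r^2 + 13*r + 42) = r^5 + 11*r^4 + 17*r^3 - 71*r^2 + 42*r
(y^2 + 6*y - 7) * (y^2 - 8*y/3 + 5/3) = y^4 + 10*y^3/3 - 64*y^2/3 + 86*y/3 - 35/3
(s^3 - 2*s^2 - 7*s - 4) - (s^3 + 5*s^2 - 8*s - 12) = -7*s^2 + s + 8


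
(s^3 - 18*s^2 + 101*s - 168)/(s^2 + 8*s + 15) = (s^3 - 18*s^2 + 101*s - 168)/(s^2 + 8*s + 15)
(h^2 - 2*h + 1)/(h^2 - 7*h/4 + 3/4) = 4*(h - 1)/(4*h - 3)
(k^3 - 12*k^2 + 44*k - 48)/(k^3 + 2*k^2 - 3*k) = (k^3 - 12*k^2 + 44*k - 48)/(k*(k^2 + 2*k - 3))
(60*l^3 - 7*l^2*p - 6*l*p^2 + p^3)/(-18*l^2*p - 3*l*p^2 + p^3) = (20*l^2 - 9*l*p + p^2)/(p*(-6*l + p))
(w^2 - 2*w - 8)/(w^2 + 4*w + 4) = (w - 4)/(w + 2)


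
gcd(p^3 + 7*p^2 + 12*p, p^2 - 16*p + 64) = 1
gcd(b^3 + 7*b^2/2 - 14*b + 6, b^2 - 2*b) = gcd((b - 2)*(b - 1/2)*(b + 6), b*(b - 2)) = b - 2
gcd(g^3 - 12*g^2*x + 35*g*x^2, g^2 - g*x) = g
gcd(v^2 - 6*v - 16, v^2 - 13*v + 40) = v - 8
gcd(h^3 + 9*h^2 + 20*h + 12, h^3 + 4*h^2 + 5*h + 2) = h^2 + 3*h + 2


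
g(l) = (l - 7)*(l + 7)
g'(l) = 2*l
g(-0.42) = -48.82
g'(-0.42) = -0.84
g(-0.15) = -48.98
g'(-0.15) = -0.30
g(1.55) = -46.60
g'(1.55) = 3.10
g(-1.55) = -46.60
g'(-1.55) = -3.10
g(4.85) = -25.48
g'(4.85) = 9.70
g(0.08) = -48.99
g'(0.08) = 0.16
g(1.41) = -47.01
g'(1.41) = 2.82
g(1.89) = -45.43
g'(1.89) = 3.78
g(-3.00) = -40.00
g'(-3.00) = -6.00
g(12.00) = 95.00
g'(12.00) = 24.00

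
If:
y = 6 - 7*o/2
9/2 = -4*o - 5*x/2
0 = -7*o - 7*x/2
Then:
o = 9/2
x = -9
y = -39/4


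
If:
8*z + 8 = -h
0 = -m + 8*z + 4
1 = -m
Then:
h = -3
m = -1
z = -5/8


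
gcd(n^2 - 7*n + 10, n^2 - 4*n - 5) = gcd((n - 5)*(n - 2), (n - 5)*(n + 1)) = n - 5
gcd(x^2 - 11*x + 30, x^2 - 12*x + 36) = x - 6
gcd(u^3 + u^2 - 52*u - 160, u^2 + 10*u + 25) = u + 5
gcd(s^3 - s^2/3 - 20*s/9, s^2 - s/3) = s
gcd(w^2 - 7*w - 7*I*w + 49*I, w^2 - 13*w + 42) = w - 7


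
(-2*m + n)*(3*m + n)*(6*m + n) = -36*m^3 + 7*m*n^2 + n^3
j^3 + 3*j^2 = j^2*(j + 3)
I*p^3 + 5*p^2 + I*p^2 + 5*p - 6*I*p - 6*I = (p - 3*I)*(p - 2*I)*(I*p + I)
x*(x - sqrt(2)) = x^2 - sqrt(2)*x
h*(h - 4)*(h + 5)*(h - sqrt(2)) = h^4 - sqrt(2)*h^3 + h^3 - 20*h^2 - sqrt(2)*h^2 + 20*sqrt(2)*h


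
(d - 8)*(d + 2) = d^2 - 6*d - 16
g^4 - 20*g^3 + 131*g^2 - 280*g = g*(g - 8)*(g - 7)*(g - 5)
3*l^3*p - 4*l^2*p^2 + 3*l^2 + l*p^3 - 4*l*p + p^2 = (-3*l + p)*(-l + p)*(l*p + 1)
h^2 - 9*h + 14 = (h - 7)*(h - 2)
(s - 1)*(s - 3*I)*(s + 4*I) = s^3 - s^2 + I*s^2 + 12*s - I*s - 12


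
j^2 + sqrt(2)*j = j*(j + sqrt(2))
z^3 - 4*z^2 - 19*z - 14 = (z - 7)*(z + 1)*(z + 2)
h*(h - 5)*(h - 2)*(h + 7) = h^4 - 39*h^2 + 70*h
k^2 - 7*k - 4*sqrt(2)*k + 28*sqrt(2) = (k - 7)*(k - 4*sqrt(2))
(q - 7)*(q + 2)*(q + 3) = q^3 - 2*q^2 - 29*q - 42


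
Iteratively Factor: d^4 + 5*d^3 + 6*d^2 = (d)*(d^3 + 5*d^2 + 6*d) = d*(d + 3)*(d^2 + 2*d) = d^2*(d + 3)*(d + 2)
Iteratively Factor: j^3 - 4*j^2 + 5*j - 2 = (j - 1)*(j^2 - 3*j + 2) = (j - 2)*(j - 1)*(j - 1)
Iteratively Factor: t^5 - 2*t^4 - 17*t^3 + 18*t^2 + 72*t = (t - 3)*(t^4 + t^3 - 14*t^2 - 24*t) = (t - 4)*(t - 3)*(t^3 + 5*t^2 + 6*t) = t*(t - 4)*(t - 3)*(t^2 + 5*t + 6) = t*(t - 4)*(t - 3)*(t + 3)*(t + 2)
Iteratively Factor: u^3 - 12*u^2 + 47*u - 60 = (u - 5)*(u^2 - 7*u + 12) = (u - 5)*(u - 4)*(u - 3)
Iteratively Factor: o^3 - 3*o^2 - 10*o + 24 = (o - 4)*(o^2 + o - 6) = (o - 4)*(o + 3)*(o - 2)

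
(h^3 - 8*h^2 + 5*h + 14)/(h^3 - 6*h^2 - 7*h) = (h - 2)/h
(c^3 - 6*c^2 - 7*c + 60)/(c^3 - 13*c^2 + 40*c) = (c^2 - c - 12)/(c*(c - 8))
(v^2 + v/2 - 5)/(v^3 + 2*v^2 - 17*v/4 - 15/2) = 2/(2*v + 3)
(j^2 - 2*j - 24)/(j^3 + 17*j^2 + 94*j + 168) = (j - 6)/(j^2 + 13*j + 42)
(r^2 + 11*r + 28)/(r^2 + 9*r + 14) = (r + 4)/(r + 2)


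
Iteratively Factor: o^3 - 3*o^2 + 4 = (o - 2)*(o^2 - o - 2) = (o - 2)^2*(o + 1)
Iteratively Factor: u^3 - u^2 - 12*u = (u - 4)*(u^2 + 3*u) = u*(u - 4)*(u + 3)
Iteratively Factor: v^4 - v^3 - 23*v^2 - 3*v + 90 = (v + 3)*(v^3 - 4*v^2 - 11*v + 30) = (v - 5)*(v + 3)*(v^2 + v - 6) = (v - 5)*(v + 3)^2*(v - 2)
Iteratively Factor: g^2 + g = (g + 1)*(g)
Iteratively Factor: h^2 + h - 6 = (h - 2)*(h + 3)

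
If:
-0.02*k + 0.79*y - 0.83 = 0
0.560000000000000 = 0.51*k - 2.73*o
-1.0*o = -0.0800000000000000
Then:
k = 1.53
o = 0.08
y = 1.09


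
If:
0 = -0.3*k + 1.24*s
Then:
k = 4.13333333333333*s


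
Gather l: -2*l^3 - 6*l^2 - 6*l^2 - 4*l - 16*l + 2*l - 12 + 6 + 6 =-2*l^3 - 12*l^2 - 18*l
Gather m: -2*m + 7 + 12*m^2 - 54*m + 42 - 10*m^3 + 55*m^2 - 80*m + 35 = -10*m^3 + 67*m^2 - 136*m + 84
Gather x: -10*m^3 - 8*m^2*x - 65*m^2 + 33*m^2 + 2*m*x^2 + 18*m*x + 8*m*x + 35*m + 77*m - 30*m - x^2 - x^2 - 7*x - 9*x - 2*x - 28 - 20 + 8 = -10*m^3 - 32*m^2 + 82*m + x^2*(2*m - 2) + x*(-8*m^2 + 26*m - 18) - 40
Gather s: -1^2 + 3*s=3*s - 1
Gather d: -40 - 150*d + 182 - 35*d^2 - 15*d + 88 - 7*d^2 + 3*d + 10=-42*d^2 - 162*d + 240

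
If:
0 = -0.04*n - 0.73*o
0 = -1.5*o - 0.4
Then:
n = 4.87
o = -0.27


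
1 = 1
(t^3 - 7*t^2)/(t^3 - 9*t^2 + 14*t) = t/(t - 2)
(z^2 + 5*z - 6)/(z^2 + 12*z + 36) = (z - 1)/(z + 6)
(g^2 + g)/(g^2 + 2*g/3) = 3*(g + 1)/(3*g + 2)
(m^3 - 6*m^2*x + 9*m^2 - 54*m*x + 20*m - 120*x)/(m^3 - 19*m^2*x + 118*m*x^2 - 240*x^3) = (m^2 + 9*m + 20)/(m^2 - 13*m*x + 40*x^2)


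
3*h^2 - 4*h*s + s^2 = (-3*h + s)*(-h + s)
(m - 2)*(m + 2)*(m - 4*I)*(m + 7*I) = m^4 + 3*I*m^3 + 24*m^2 - 12*I*m - 112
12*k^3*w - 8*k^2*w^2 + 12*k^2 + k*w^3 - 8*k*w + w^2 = (-6*k + w)*(-2*k + w)*(k*w + 1)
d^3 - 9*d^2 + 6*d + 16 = (d - 8)*(d - 2)*(d + 1)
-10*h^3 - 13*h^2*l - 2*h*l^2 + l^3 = (-5*h + l)*(h + l)*(2*h + l)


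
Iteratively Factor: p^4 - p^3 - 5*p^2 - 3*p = (p - 3)*(p^3 + 2*p^2 + p) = p*(p - 3)*(p^2 + 2*p + 1) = p*(p - 3)*(p + 1)*(p + 1)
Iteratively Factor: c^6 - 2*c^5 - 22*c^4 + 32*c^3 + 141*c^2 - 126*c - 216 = (c - 4)*(c^5 + 2*c^4 - 14*c^3 - 24*c^2 + 45*c + 54) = (c - 4)*(c + 1)*(c^4 + c^3 - 15*c^2 - 9*c + 54) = (c - 4)*(c - 2)*(c + 1)*(c^3 + 3*c^2 - 9*c - 27) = (c - 4)*(c - 2)*(c + 1)*(c + 3)*(c^2 - 9) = (c - 4)*(c - 2)*(c + 1)*(c + 3)^2*(c - 3)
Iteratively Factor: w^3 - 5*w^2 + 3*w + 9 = (w + 1)*(w^2 - 6*w + 9) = (w - 3)*(w + 1)*(w - 3)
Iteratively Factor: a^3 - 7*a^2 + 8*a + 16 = (a - 4)*(a^2 - 3*a - 4) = (a - 4)*(a + 1)*(a - 4)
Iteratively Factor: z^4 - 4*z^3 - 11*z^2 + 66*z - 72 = (z + 4)*(z^3 - 8*z^2 + 21*z - 18) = (z - 3)*(z + 4)*(z^2 - 5*z + 6) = (z - 3)^2*(z + 4)*(z - 2)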